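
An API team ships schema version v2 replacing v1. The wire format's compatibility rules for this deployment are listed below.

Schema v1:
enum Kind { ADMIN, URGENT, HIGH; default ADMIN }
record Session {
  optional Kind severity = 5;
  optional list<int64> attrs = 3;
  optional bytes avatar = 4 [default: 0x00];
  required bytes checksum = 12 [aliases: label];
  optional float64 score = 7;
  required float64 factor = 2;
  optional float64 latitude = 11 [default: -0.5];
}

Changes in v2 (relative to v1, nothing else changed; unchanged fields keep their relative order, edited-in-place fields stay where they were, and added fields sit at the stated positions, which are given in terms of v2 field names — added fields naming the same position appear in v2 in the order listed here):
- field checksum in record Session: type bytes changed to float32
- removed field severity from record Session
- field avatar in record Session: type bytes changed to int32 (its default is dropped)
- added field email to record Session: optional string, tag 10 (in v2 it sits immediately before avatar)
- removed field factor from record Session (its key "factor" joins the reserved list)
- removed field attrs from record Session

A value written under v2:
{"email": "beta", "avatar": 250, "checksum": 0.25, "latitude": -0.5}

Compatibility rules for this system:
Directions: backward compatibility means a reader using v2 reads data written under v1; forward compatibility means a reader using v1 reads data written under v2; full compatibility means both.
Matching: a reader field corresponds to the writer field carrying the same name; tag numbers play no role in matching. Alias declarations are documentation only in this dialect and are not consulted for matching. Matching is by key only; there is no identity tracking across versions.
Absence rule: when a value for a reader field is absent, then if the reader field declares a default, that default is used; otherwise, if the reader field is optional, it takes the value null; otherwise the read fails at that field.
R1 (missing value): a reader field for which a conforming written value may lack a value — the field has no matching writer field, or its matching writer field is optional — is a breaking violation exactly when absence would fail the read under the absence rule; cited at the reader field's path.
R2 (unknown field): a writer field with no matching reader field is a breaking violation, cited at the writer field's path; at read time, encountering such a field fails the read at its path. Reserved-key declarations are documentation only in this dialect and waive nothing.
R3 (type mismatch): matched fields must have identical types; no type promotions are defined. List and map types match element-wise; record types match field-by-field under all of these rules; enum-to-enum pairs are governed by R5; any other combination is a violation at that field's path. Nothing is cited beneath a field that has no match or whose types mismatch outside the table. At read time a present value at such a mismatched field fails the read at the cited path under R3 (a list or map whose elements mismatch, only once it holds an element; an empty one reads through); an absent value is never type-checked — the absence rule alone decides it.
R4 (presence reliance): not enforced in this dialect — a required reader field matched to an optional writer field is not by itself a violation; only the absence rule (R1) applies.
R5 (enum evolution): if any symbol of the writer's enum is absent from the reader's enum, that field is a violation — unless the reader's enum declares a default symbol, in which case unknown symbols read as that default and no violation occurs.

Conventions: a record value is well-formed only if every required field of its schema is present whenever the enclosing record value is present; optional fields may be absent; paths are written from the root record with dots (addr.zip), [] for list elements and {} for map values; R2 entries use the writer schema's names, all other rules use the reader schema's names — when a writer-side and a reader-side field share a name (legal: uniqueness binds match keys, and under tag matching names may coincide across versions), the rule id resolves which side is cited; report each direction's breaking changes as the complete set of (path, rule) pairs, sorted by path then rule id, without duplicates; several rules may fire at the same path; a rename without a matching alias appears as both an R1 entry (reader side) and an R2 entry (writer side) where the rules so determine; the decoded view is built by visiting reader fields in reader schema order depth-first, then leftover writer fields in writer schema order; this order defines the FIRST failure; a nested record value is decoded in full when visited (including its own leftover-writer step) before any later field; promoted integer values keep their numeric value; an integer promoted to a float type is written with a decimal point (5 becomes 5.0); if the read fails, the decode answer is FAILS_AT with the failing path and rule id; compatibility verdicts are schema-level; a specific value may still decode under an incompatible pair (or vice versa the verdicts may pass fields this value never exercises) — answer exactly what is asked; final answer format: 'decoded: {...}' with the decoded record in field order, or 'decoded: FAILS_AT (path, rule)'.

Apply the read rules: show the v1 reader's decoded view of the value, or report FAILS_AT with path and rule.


decoded: FAILS_AT (avatar, R3)

in Session below, arrows point writer -> reader
migrating the Session value to v1:
  severity := null (missing; optional => null)
  attrs := null (missing; optional => null)
  read fails at avatar under R3
  => FAILS_AT (avatar, R3)
the other Session changes do not affect what is asked:
  field checksum in record Session: type bytes changed to float32 -> schema-level compatibility only; this Session value's decode is unchanged
  removed field severity from record Session -> schema-level compatibility only; this Session value's decode is unchanged
  added field email to record Session: optional string, tag 10 (in v2 it sits immediately before avatar) -> schema-level compatibility only; this Session value's decode is unchanged
  removed field factor from record Session (its key "factor" joins the reserved list) -> schema-level compatibility only; this Session value's decode is unchanged
  removed field attrs from record Session -> schema-level compatibility only; this Session value's decode is unchanged


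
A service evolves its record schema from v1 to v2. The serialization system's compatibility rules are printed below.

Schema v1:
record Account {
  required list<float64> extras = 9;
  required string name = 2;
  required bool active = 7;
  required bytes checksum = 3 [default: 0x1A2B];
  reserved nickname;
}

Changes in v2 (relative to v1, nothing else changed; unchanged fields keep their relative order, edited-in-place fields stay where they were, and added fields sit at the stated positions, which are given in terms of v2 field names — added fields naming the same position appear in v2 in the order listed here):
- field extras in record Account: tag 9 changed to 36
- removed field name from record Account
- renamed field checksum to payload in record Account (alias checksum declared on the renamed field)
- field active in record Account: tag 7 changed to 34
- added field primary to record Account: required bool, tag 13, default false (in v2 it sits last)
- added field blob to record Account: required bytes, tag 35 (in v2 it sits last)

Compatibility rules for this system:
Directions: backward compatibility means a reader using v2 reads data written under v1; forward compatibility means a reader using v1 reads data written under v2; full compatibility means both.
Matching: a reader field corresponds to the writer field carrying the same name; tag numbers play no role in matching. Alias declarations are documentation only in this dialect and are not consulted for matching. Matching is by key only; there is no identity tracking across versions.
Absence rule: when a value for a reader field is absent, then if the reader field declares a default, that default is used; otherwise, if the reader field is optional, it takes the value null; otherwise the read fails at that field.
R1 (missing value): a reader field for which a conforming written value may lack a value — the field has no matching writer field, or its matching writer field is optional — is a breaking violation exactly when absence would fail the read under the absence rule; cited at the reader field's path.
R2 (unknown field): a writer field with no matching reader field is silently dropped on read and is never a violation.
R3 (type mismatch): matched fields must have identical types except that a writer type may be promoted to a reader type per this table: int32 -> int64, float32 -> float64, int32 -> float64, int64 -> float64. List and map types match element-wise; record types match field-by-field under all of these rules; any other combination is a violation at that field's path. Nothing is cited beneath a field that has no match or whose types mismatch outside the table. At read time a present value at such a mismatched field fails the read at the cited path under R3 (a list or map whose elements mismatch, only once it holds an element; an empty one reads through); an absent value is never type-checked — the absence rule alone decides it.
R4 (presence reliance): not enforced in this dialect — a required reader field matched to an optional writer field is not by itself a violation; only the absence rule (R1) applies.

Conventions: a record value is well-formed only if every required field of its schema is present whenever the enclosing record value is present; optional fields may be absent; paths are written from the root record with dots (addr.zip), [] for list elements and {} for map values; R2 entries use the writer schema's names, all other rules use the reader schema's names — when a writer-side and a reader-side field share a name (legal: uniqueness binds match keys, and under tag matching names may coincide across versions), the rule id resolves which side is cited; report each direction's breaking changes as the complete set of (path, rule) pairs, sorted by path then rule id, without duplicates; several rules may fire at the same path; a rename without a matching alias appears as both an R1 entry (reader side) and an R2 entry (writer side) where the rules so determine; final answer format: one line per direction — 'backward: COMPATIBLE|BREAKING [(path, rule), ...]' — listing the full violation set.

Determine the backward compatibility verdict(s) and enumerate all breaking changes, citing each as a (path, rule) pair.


backward: BREAKING [(blob, R1)]

each type pair in Account: writer, then reader
backward on Account — v2 reading data written by v1:
  extras: paired with writer extras (list<float64> -> list<float64>; writer required)
  active: paired with writer active (bool -> bool; writer required)
  payload: no writer-side match
  primary: no writer-side match
  blob: no writer-side match
  leftover writer field: name
  leftover writer field: checksum
  violation R1 at blob
  => backward verdict for Account: BREAKING, 1 violation(s)
the other Account changes do not affect what is asked:
  field extras in record Account: tag 9 changed to 36 -> triggers nothing under Account's printed rules — same verdict
  removed field name from record Account -> affects forward compatibility only, which is not asked
  renamed field checksum to payload in record Account (alias checksum declared on the renamed field) -> triggers nothing under Account's printed rules — same verdict
  field active in record Account: tag 7 changed to 34 -> triggers nothing under Account's printed rules — same verdict
  added field primary to record Account: required bool, tag 13, default false (in v2 it sits last) -> triggers nothing under Account's printed rules — same verdict


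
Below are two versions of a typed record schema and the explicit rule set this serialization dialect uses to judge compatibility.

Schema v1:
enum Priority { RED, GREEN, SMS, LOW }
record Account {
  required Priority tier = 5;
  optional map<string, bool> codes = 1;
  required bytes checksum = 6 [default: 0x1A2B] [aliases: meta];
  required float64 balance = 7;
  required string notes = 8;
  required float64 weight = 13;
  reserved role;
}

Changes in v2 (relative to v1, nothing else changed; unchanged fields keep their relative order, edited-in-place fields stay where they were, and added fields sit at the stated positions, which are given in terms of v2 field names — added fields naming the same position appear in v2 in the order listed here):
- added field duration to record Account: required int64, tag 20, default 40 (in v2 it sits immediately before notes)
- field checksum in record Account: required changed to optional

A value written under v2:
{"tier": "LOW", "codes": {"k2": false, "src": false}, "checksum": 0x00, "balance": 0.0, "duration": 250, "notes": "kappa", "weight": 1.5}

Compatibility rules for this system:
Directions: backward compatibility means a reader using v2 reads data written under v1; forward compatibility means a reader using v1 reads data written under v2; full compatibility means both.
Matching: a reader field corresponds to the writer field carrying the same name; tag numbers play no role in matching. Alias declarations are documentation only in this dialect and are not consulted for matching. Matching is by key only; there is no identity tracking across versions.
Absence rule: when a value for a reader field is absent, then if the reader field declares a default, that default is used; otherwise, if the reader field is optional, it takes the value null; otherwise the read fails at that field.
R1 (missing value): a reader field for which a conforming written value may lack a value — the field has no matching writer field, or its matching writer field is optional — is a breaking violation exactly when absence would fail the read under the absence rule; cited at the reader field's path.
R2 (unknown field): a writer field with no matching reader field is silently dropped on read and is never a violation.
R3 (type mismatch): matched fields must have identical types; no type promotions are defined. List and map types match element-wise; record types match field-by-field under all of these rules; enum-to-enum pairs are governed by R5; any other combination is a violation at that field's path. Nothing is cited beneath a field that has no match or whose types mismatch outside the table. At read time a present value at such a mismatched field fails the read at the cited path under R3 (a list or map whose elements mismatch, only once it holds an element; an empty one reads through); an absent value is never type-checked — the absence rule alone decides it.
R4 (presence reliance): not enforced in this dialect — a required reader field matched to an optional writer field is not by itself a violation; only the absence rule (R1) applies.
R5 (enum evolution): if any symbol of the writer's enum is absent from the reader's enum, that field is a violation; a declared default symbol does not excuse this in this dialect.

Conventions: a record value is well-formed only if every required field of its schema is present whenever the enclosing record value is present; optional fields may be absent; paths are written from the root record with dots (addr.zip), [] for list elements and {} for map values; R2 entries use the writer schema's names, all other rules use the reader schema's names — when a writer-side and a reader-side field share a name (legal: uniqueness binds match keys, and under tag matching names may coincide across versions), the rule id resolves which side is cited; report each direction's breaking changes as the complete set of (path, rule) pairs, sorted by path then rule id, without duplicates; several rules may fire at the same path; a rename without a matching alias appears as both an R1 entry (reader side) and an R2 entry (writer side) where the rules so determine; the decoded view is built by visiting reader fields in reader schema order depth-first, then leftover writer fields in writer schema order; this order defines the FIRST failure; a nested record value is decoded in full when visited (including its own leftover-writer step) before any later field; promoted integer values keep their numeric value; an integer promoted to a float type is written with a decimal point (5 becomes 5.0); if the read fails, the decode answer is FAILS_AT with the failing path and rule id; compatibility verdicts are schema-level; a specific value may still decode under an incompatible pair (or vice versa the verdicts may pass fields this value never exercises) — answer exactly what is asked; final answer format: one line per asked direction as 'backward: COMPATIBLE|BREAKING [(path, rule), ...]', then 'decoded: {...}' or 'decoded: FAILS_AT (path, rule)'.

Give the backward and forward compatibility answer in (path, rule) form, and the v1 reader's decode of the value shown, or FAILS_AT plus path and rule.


backward: COMPATIBLE []; forward: COMPATIBLE []; decoded: {"tier": "LOW", "codes": {"k2": false, "src": false}, "checksum": 0x00, "balance": 0.0, "notes": "kappa", "weight": 1.5}

in Account below, arrows point writer -> reader
backward pass over Account, reader schema v2, writer schema v1:
  tier: Priority -> Priority, writer required; from tier
  codes: map<string, bool> -> map<string, bool>, writer optional; from codes
  checksum: bytes -> bytes, writer required; from checksum
  balance: float64 -> float64, writer required; from balance
  duration has no writer counterpart
  notes: string -> string, writer required; from notes
  weight: float64 -> float64, writer required; from weight
  => no violations; backward on Account: COMPATIBLE
forward pass over Account, reader schema v1, writer schema v2:
  tier: Priority -> Priority, writer required; from tier
  codes: map<string, bool> -> map<string, bool>, writer optional; from codes
  checksum: bytes -> bytes, writer optional; from checksum
  balance: float64 -> float64, writer required; from balance
  notes: string -> string, writer required; from notes
  weight: float64 -> float64, writer required; from weight
  duration (writer side), unknown to reader
  => no violations; forward on Account: COMPATIBLE
migrating the Account value to v1:
  tier := "LOW"
  codes := {"k2": false, "src": false}
  checksum := 0x00
  balance := 0.0
  notes := "kappa"
  weight := 1.5
  writer duration: unknown -> dropped
  => decoded: {"tier": "LOW", "codes": {"k2": false, "src": false}, "checksum": 0x00, "balance": 0.0, "notes": "kappa", "weight": 1.5}


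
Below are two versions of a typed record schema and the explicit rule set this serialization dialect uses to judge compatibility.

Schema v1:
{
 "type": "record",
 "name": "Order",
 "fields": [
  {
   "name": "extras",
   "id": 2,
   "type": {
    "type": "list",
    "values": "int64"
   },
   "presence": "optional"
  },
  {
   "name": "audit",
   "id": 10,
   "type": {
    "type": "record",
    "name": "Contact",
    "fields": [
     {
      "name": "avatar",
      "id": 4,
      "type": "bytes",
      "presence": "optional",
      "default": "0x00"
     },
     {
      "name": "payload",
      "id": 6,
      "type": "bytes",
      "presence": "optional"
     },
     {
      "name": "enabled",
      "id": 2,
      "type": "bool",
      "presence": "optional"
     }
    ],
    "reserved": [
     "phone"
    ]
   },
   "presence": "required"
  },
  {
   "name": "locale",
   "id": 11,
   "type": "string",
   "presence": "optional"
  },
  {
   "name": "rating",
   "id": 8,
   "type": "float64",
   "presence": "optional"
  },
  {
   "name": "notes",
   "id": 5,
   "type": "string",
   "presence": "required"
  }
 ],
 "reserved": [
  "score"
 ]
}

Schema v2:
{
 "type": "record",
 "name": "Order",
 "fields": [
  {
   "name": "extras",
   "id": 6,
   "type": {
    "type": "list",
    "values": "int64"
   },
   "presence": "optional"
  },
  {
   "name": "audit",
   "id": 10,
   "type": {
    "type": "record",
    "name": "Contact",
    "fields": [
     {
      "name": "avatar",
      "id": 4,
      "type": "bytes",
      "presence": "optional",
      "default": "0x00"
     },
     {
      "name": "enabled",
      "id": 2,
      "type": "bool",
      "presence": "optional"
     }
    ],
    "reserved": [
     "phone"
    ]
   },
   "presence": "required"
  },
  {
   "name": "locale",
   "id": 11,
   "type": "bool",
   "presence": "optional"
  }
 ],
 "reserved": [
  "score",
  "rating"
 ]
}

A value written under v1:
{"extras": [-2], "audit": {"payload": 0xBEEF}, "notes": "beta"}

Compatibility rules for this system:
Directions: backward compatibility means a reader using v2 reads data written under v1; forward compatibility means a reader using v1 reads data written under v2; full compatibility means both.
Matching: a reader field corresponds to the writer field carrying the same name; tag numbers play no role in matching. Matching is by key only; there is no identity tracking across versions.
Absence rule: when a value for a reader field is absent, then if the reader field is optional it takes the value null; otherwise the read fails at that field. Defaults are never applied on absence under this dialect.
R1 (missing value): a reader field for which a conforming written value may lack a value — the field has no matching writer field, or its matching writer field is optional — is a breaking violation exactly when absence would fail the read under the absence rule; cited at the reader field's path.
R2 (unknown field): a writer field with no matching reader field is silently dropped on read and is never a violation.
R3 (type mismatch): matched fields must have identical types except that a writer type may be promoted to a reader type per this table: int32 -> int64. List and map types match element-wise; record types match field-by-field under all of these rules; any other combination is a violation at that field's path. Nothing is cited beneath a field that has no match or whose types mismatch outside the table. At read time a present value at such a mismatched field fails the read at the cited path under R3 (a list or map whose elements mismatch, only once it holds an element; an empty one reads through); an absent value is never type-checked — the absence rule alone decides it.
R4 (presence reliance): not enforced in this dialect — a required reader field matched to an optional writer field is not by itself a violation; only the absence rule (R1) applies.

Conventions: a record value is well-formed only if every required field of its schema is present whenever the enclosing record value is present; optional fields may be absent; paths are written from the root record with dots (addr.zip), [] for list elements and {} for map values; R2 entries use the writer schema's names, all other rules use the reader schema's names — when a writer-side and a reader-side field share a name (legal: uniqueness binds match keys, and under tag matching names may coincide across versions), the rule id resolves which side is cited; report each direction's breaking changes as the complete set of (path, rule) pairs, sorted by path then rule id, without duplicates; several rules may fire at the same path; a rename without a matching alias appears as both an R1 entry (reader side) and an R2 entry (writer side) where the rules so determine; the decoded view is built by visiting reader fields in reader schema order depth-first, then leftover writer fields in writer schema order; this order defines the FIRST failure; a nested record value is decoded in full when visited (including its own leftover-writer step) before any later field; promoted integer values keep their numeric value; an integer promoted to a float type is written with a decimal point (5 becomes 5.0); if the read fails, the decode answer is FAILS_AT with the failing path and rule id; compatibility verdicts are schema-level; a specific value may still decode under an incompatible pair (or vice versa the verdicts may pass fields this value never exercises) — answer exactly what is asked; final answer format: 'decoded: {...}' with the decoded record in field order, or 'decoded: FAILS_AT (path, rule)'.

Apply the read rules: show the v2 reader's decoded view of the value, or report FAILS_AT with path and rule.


in Order below, arrows point writer -> reader
decode walk for Order under reader schema v2:
  extras := [-2]
  audit.avatar := null (not supplied -> null)
  audit.enabled := null (not supplied -> null)
  writer audit.payload: unmatched, discarded
  locale := null (not supplied -> null)
  writer notes: unmatched, discarded
  => decoded: {"extras": [-2], "audit": {"avatar": null, "enabled": null}, "locale": null}
the other Order changes do not affect what is asked:
  field extras in record Order: tag 2 changed to 6 -> no rule fires on it and the decoded Order view is identical with or without it
  field locale in record Order: type string changed to bool -> affects the rule determinations only; this particular Order value decodes identically

decoded: {"extras": [-2], "audit": {"avatar": null, "enabled": null}, "locale": null}


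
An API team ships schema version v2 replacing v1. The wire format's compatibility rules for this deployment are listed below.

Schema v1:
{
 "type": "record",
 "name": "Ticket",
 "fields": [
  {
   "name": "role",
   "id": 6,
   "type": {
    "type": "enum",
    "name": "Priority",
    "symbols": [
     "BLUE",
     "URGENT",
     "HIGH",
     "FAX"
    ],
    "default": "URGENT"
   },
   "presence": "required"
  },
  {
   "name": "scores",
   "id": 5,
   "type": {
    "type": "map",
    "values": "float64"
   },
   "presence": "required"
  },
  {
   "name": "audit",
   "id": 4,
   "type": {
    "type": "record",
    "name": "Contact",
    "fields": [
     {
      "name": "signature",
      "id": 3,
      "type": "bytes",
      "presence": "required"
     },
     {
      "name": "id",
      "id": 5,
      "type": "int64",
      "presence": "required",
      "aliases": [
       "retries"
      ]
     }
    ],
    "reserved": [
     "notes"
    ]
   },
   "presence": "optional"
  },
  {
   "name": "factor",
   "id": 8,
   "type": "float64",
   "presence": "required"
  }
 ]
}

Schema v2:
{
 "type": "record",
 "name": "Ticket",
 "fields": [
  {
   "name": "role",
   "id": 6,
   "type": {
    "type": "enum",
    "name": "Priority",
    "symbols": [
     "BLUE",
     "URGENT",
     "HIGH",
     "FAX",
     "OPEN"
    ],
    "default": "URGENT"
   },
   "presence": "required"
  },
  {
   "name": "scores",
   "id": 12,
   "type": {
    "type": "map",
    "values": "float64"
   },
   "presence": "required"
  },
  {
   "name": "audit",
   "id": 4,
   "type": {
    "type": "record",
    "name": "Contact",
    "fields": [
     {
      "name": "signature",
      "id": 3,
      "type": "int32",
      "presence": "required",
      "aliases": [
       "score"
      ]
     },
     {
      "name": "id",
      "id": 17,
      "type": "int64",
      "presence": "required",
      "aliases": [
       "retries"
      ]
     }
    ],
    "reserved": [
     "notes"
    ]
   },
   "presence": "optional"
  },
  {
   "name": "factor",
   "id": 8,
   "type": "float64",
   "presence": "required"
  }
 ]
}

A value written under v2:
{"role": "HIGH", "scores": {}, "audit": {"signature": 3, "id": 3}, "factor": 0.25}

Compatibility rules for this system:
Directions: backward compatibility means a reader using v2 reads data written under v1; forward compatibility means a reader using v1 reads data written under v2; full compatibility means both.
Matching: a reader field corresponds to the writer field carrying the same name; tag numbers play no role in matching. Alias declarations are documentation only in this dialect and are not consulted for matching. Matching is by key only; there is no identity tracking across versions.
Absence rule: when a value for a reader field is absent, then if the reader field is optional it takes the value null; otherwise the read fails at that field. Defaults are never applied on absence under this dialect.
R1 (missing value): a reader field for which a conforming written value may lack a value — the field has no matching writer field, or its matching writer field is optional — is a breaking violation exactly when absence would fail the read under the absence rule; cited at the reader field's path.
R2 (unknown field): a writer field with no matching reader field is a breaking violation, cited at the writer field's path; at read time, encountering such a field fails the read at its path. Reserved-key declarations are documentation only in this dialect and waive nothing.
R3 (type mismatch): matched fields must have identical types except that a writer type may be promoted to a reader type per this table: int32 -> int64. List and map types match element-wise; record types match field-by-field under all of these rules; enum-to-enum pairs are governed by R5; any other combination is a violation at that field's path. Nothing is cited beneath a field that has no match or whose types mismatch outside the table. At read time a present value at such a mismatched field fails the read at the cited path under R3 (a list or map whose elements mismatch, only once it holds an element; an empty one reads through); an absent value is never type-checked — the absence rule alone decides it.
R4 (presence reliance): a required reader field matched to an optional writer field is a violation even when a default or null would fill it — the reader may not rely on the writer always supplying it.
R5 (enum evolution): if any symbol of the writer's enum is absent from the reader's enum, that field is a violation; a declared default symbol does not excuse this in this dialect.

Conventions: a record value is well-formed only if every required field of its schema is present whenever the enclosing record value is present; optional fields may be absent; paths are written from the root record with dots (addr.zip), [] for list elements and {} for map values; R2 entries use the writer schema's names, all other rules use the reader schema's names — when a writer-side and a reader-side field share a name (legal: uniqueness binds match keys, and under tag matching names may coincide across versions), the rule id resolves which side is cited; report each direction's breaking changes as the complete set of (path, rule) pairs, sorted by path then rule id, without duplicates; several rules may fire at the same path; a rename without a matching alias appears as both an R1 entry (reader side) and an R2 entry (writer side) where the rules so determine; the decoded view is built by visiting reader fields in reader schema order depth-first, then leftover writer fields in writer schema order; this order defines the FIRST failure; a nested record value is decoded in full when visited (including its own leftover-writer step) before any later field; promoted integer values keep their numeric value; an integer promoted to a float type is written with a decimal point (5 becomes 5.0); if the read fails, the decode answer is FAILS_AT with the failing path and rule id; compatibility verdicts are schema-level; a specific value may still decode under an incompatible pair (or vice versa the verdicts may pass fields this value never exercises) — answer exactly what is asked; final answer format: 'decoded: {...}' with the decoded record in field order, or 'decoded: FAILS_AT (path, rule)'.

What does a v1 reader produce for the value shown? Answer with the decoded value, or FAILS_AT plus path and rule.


decoded: FAILS_AT (audit.signature, R3)

the writer's type comes first in each Ticket pair
migrating the Ticket value to v1:
  role := "HIGH"
  scores := {}
  read fails at audit.signature under R3
  => FAILS_AT (audit.signature, R3)
ruling out the remaining Ticket differences:
  enum Priority (field role in record Ticket): symbol OPEN added -> shifts the Ticket verdicts, not this decode
  field scores in record Ticket: tag 5 changed to 12 -> no rule fires on it and the decoded Ticket view is identical with or without it
  field id in record Contact: tag 5 changed to 17 -> no rule fires on it and the decoded Ticket view is identical with or without it


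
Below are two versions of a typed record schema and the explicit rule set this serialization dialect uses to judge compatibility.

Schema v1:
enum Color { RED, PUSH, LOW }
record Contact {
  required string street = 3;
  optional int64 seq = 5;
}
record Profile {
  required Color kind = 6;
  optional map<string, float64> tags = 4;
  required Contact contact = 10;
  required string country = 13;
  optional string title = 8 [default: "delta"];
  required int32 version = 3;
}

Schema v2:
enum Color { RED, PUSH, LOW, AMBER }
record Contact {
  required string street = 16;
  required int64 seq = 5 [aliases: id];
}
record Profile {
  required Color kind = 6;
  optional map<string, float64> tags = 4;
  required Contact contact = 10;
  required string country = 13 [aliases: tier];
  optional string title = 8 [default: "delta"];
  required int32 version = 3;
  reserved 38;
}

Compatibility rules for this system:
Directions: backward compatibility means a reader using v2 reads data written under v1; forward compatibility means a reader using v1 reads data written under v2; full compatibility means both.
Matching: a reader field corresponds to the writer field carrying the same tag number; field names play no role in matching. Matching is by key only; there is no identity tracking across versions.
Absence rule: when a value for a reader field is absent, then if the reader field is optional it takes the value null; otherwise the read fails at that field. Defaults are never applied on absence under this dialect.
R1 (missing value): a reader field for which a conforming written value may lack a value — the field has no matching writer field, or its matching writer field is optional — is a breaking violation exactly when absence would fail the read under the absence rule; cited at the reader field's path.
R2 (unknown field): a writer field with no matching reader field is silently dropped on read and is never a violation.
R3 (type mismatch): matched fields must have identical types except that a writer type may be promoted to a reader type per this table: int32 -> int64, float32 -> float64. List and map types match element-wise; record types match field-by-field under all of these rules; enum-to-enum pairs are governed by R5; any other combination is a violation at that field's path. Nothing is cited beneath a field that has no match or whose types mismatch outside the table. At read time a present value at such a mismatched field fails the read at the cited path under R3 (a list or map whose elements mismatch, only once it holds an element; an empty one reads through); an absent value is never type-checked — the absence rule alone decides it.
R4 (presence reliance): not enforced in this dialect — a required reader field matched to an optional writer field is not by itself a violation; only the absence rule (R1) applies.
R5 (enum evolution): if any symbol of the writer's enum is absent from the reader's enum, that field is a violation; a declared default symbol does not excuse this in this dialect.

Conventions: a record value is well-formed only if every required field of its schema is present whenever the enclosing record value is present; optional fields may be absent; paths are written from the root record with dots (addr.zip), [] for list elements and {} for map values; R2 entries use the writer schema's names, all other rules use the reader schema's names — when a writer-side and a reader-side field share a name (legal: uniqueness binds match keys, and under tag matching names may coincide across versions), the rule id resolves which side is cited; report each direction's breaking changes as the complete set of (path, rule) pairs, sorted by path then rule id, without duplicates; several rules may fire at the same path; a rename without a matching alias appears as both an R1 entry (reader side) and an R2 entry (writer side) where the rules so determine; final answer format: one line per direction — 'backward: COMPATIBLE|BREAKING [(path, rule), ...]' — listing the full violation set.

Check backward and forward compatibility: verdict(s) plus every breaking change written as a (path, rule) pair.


arrows below run writer -> reader for Profile
checking backward for Profile: reader v2 against writer v1:
  writer required, Color -> Color: reader kind maps from writer kind
  writer optional, map<string, float64> -> map<string, float64>: reader tags maps from writer tags
  writer required, Contact -> Contact: reader contact maps from writer contact
  writer required, string -> string: reader country maps from writer country
  writer optional, string -> string: reader title maps from writer title
  writer required, int32 -> int32: reader version maps from writer version
  no writer field matches reader contact.street
  writer optional, int64 -> int64: reader contact.seq maps from writer contact.seq
  leftover writer field: contact.street
  rule R1 violated at contact.seq
  rule R1 violated at contact.street
  => 2 violation(s): backward is BREAKING for Profile
checking forward for Profile: reader v1 against writer v2:
  writer required, Color -> Color: reader kind maps from writer kind
  writer optional, map<string, float64> -> map<string, float64>: reader tags maps from writer tags
  writer required, Contact -> Contact: reader contact maps from writer contact
  writer required, string -> string: reader country maps from writer country
  writer optional, string -> string: reader title maps from writer title
  writer required, int32 -> int32: reader version maps from writer version
  no writer field matches reader contact.street
  writer required, int64 -> int64: reader contact.seq maps from writer contact.seq
  leftover writer field: contact.street
  rule R1 violated at contact.street
  rule R5 violated at kind
  => 2 violation(s): forward is BREAKING for Profile

backward: BREAKING [(contact.seq, R1), (contact.street, R1)]; forward: BREAKING [(contact.street, R1), (kind, R5)]


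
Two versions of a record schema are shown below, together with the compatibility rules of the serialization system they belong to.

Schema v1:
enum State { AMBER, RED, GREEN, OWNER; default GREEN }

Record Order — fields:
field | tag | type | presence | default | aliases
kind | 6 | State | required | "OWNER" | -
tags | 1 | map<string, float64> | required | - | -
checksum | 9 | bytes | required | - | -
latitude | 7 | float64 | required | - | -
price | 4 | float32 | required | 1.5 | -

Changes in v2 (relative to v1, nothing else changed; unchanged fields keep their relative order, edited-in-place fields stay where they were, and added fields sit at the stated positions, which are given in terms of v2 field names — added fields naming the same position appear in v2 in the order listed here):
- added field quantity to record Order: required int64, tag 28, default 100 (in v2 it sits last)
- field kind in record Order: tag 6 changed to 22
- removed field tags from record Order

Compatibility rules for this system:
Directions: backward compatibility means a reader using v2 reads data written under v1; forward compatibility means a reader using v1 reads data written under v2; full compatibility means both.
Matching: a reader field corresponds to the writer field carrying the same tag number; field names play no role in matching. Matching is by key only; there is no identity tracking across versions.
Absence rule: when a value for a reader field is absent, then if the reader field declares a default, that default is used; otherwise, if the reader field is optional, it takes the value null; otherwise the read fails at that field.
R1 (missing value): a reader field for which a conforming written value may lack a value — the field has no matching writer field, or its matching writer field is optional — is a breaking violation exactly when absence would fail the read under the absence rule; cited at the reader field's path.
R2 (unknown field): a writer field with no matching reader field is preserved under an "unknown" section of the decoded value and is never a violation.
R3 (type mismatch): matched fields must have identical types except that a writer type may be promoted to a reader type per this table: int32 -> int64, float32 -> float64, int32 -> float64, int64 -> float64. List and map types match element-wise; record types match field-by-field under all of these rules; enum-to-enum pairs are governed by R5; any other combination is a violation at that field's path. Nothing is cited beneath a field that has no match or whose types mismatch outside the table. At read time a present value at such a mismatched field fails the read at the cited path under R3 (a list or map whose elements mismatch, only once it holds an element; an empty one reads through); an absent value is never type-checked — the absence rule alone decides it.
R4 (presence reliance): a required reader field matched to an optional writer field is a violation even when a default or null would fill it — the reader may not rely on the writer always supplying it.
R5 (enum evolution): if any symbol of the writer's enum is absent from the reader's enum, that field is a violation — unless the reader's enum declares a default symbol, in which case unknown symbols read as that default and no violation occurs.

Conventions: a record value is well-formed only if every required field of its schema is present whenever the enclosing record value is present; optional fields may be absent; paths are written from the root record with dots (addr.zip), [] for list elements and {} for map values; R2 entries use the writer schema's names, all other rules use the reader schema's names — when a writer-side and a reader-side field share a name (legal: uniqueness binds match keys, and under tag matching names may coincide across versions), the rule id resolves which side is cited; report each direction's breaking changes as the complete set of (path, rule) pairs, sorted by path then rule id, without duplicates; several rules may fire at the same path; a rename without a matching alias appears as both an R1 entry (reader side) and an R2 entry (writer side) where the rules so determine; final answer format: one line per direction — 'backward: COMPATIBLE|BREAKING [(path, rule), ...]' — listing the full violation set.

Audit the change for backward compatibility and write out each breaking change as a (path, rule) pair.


each type pair in Order: writer, then reader
backward analysis of Order with v2 as reader and v1 as writer:
  kind: no writer match
  checksum <- checksum (bytes -> bytes, writer required)
  latitude <- latitude (float64 -> float64, writer required)
  price <- price (float32 -> float32, writer required)
  quantity: no writer match
  writer field kind has no reader counterpart
  writer field tags has no reader counterpart
  => backward verdict for Order: COMPATIBLE, no violations
the other Order changes do not affect what is asked:
  added field quantity to record Order: required int64, tag 28, default 100 (in v2 it sits last) -> fires no rule on Order, leaving the asked answer as it is
  field kind in record Order: tag 6 changed to 22 -> fires no rule on Order, leaving the asked answer as it is
  removed field tags from record Order -> its effect on Order is confined to the forward direction, not asked

backward: COMPATIBLE []
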